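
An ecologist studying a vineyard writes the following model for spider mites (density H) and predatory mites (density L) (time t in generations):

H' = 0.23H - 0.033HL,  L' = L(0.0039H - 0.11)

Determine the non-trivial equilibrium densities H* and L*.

H* ≈ 28.2, L* ≈ 6.97

Set dL/dt = 0 with L > 0: 0.0039H - 0.11 = 0, so H* = 0.11/0.0039 = 28.2.
Set dH/dt = 0 with H > 0: 0.23 - 0.033L = 0, so L* = 0.23/0.033 = 6.97.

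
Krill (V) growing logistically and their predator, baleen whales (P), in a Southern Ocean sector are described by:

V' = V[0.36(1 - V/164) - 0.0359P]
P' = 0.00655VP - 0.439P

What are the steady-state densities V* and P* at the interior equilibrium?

V* ≈ 67, P* ≈ 5.93

From dP/dt = 0 with P > 0: 0.00655V* = 0.439, so V* = 67.
Substitute into dV/dt = 0: 0.36(1 - 67/164) = 0.0359P*.
The bracket is 0.591, giving P* = 0.213/0.0359 = 5.93.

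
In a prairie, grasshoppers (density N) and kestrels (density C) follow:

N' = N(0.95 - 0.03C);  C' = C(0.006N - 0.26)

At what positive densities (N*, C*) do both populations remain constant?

Set dC/dt = 0 with C > 0: 0.006N - 0.26 = 0, so N* = 0.26/0.006 = 43.3.
Set dN/dt = 0 with N > 0: 0.95 - 0.03C = 0, so C* = 0.95/0.03 = 31.7.

N* ≈ 43.3, C* ≈ 31.7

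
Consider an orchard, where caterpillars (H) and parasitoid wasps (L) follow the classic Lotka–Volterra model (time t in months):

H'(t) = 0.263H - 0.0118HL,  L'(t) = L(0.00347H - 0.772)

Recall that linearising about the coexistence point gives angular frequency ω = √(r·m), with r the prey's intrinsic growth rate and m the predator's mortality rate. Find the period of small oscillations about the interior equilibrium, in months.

T ≈ 13.9 months

Here r = 0.263 and m = 0.772, so r·m = 0.203.
ω = √0.203 = 0.451 per month, hence T = 2π/ω ≈ 13.9 months.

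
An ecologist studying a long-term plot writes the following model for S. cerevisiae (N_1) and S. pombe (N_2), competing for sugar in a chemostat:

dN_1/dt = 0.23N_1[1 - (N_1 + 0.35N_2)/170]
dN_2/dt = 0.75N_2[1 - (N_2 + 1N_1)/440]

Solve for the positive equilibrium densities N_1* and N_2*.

N_1* ≈ 24.6, N_2* ≈ 415

Setting both brackets to zero gives the nullclines N_1 + 0.35N_2 = 170 and 1N_1 + N_2 = 440.
Substituting N_2 = 440 - 1N_1 into the first: N_1(1 - 0.35·1) = 170 - 0.35·440.
So N_1* = 16/0.65 = 24.6, and then N_2* = 440 - 1·24.6 = 415.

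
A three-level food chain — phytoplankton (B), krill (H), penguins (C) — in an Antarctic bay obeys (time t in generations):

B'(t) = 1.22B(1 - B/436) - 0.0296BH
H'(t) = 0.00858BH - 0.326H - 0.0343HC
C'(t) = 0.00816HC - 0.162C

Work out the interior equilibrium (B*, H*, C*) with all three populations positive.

From dC/dt = 0: 0.00816H* = 0.162, so H* = 19.9.
From dB/dt = 0: 1.22(1 - B*/436) = 0.0296·19.9, giving B* = 436·(1 - 0.482) = 226.
From dH/dt = 0: 0.00858·226 - 0.326 = 0.0343C*, so C* = 1.61/0.0343 = 47.

B* ≈ 226, H* ≈ 19.9, C* ≈ 47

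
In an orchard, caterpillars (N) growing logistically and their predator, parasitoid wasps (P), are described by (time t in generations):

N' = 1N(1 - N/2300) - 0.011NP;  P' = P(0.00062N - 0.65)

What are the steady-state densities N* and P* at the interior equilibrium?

From dP/dt = 0 with P > 0: 0.00062N* = 0.65, so N* = 1050.
Substitute into dN/dt = 0: 1(1 - 1050/2300) = 0.011P*.
The bracket is 0.544, giving P* = 0.544/0.011 = 49.5.

N* ≈ 1050, P* ≈ 49.5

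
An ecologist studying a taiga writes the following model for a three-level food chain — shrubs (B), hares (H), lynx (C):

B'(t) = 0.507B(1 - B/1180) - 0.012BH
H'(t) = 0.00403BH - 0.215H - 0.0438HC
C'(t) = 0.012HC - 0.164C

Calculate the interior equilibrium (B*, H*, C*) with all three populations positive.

B* ≈ 798, H* ≈ 13.7, C* ≈ 68.5

From dC/dt = 0: 0.012H* = 0.164, so H* = 13.7.
From dB/dt = 0: 0.507(1 - B*/1180) = 0.012·13.7, giving B* = 1180·(1 - 0.323) = 798.
From dH/dt = 0: 0.00403·798 - 0.215 = 0.0438C*, so C* = 3/0.0438 = 68.5.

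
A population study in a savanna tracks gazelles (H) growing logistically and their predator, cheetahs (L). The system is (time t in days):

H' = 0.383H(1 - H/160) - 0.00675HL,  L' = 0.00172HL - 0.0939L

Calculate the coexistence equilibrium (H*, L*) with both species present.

H* ≈ 54.6, L* ≈ 37.4

From dL/dt = 0 with L > 0: 0.00172H* = 0.0939, so H* = 54.6.
Substitute into dH/dt = 0: 0.383(1 - 54.6/160) = 0.00675L*.
The bracket is 0.659, giving L* = 0.252/0.00675 = 37.4.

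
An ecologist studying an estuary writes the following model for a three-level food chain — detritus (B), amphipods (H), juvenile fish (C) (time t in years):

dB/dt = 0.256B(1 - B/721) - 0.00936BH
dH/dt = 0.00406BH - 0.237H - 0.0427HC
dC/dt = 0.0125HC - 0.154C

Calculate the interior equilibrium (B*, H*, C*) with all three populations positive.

From dC/dt = 0: 0.0125H* = 0.154, so H* = 12.3.
From dB/dt = 0: 0.256(1 - B*/721) = 0.00936·12.3, giving B* = 721·(1 - 0.45) = 396.
From dH/dt = 0: 0.00406·396 - 0.237 = 0.0427C*, so C* = 1.37/0.0427 = 32.1.

B* ≈ 396, H* ≈ 12.3, C* ≈ 32.1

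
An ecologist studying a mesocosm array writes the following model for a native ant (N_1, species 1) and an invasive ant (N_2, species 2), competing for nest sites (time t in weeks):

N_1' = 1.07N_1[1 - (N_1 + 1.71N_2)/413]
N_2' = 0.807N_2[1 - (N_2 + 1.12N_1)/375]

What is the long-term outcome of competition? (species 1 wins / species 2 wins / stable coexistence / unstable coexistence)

Compare the nullcline intercepts: K1/α12 = 413/1.71 = 242 < K2 = 375; K2/α21 = 375/1.12 = 335 < K1 = 413.
Since both are reversed, neither can invade when rare; the interior point is a saddle.

unstable coexistence (outcome depends on initial conditions)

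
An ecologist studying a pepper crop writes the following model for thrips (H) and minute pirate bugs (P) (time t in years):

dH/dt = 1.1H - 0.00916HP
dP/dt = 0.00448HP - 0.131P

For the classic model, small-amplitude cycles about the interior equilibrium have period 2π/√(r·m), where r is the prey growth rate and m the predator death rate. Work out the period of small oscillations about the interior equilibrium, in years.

T ≈ 16.6 years

Here r = 1.1 and m = 0.131, so r·m = 0.144.
ω = √0.144 = 0.38 per year, hence T = 2π/ω ≈ 16.6 years.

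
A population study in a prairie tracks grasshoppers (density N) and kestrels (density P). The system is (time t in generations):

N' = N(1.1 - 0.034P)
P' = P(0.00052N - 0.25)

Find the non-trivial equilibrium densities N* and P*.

N* ≈ 481, P* ≈ 32.4

Set dP/dt = 0 with P > 0: 0.00052N - 0.25 = 0, so N* = 0.25/0.00052 = 481.
Set dN/dt = 0 with N > 0: 1.1 - 0.034P = 0, so P* = 1.1/0.034 = 32.4.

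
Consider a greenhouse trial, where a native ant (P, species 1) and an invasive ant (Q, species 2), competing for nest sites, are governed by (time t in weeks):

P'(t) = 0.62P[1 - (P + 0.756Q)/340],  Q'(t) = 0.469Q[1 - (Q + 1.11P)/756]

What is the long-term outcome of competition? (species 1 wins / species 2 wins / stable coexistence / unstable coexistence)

species 2 excludes species 1

Compare the nullcline intercepts: K1/α12 = 340/0.756 = 450 < K2 = 756; K2/α21 = 756/1.11 = 681 > K1 = 340.
Since the inequalities point opposite ways, species 2 can invade but species 1 cannot.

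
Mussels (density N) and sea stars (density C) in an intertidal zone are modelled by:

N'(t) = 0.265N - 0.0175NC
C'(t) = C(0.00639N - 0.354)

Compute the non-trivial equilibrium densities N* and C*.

Set dC/dt = 0 with C > 0: 0.00639N - 0.354 = 0, so N* = 0.354/0.00639 = 55.4.
Set dN/dt = 0 with N > 0: 0.265 - 0.0175C = 0, so C* = 0.265/0.0175 = 15.1.

N* ≈ 55.4, C* ≈ 15.1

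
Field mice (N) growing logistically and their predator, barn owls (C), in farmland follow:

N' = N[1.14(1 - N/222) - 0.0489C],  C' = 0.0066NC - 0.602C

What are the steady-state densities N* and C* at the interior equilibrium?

N* ≈ 91.2, C* ≈ 13.7

From dC/dt = 0 with C > 0: 0.0066N* = 0.602, so N* = 91.2.
Substitute into dN/dt = 0: 1.14(1 - 91.2/222) = 0.0489C*.
The bracket is 0.589, giving C* = 0.672/0.0489 = 13.7.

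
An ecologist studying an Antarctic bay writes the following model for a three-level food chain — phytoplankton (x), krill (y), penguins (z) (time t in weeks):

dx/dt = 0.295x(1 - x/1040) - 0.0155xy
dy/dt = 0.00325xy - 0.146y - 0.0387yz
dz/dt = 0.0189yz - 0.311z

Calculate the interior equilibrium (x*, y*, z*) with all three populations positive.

x* ≈ 141, y* ≈ 16.5, z* ≈ 8.05

From dz/dt = 0: 0.0189y* = 0.311, so y* = 16.5.
From dx/dt = 0: 0.295(1 - x*/1040) = 0.0155·16.5, giving x* = 1040·(1 - 0.865) = 141.
From dy/dt = 0: 0.00325·141 - 0.146 = 0.0387z*, so z* = 0.312/0.0387 = 8.05.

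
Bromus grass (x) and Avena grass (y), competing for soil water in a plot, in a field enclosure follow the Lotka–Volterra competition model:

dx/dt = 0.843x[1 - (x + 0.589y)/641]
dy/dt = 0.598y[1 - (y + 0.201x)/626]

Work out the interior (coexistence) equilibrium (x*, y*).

Setting both brackets to zero gives the nullclines x + 0.589y = 641 and 0.201x + y = 626.
Substituting y = 626 - 0.201x into the first: x(1 - 0.589·0.201) = 641 - 0.589·626.
So x* = 272/0.882 = 309, and then y* = 626 - 0.201·309 = 564.

x* ≈ 309, y* ≈ 564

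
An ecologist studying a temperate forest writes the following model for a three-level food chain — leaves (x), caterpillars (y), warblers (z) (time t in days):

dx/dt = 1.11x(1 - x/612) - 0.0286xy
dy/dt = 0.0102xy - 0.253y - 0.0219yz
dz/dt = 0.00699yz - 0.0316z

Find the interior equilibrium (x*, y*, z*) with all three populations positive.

From dz/dt = 0: 0.00699y* = 0.0316, so y* = 4.52.
From dx/dt = 0: 1.11(1 - x*/612) = 0.0286·4.52, giving x* = 612·(1 - 0.116) = 541.
From dy/dt = 0: 0.0102·541 - 0.253 = 0.0219z*, so z* = 5.26/0.0219 = 240.

x* ≈ 541, y* ≈ 4.52, z* ≈ 240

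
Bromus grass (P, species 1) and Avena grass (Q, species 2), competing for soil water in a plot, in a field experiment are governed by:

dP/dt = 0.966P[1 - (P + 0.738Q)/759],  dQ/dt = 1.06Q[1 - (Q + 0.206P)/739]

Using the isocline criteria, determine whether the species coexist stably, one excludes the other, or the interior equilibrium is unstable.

stable coexistence

Compare the nullcline intercepts: K1/α12 = 759/0.738 = 1030 > K2 = 739; K2/α21 = 739/0.206 = 3590 > K1 = 759.
Since both inequalities hold, each species can invade when rare, so the interior equilibrium is stable.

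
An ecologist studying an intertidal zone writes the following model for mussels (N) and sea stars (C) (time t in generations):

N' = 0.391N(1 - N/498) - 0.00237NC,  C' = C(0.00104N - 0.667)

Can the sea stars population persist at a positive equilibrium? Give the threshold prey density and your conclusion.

Threshold N = 641; K < 641, so no, the predator goes extinct.

The predator equation gives dC/dt > 0 only when N > 0.667/0.00104 = 641.
Without the predator, N → K = 498. Since 498 < 641, the predator cannot invade.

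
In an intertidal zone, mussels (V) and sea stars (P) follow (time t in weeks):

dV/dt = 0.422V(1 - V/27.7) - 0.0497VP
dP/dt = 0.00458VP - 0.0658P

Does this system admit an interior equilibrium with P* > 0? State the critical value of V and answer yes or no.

The predator equation gives dP/dt > 0 only when V > 0.0658/0.00458 = 14.4.
Without the predator, V → K = 27.7. Since 27.7 > 14.4, the predator can invade and persist.

Threshold V = 14.4; K > 14.4, so yes, the predator persists.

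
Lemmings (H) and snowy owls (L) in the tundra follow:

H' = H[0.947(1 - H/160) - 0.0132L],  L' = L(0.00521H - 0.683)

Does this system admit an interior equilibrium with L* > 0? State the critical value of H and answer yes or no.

The predator equation gives dL/dt > 0 only when H > 0.683/0.00521 = 131.
Without the predator, H → K = 160. Since 160 > 131, the predator can invade and persist.

Threshold H = 131; K > 131, so yes, the predator persists.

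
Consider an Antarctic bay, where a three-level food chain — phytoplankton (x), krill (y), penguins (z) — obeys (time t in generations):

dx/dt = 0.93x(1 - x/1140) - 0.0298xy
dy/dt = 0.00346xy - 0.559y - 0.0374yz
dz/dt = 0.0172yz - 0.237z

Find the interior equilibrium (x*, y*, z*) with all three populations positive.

From dz/dt = 0: 0.0172y* = 0.237, so y* = 13.8.
From dx/dt = 0: 0.93(1 - x*/1140) = 0.0298·13.8, giving x* = 1140·(1 - 0.442) = 637.
From dy/dt = 0: 0.00346·637 - 0.559 = 0.0374z*, so z* = 1.64/0.0374 = 44.

x* ≈ 637, y* ≈ 13.8, z* ≈ 44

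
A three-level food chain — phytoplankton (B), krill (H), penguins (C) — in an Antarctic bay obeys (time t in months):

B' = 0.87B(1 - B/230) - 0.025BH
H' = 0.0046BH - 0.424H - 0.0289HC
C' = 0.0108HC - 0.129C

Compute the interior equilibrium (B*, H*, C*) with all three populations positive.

From dC/dt = 0: 0.0108H* = 0.129, so H* = 11.9.
From dB/dt = 0: 0.87(1 - B*/230) = 0.025·11.9, giving B* = 230·(1 - 0.343) = 151.
From dH/dt = 0: 0.0046·151 - 0.424 = 0.0289C*, so C* = 0.271/0.0289 = 9.37.

B* ≈ 151, H* ≈ 11.9, C* ≈ 9.37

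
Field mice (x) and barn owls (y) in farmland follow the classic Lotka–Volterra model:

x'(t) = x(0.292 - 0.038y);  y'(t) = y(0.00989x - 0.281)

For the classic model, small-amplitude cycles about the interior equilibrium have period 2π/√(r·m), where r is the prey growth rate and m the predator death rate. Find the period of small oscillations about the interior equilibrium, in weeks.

Here r = 0.292 and m = 0.281, so r·m = 0.0821.
ω = √0.0821 = 0.286 per week, hence T = 2π/ω ≈ 21.9 weeks.

T ≈ 21.9 weeks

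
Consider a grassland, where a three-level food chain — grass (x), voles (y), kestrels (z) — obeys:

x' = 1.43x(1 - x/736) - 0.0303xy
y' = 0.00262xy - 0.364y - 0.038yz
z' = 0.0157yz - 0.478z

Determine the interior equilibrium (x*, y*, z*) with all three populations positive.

x* ≈ 261, y* ≈ 30.4, z* ≈ 8.43

From dz/dt = 0: 0.0157y* = 0.478, so y* = 30.4.
From dx/dt = 0: 1.43(1 - x*/736) = 0.0303·30.4, giving x* = 736·(1 - 0.645) = 261.
From dy/dt = 0: 0.00262·261 - 0.364 = 0.038z*, so z* = 0.32/0.038 = 8.43.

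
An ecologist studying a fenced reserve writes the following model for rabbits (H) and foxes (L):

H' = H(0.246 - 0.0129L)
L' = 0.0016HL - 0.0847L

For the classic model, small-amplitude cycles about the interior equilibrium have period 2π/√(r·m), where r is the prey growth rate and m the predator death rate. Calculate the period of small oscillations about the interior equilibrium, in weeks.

Here r = 0.246 and m = 0.0847, so r·m = 0.0208.
ω = √0.0208 = 0.144 per week, hence T = 2π/ω ≈ 43.5 weeks.

T ≈ 43.5 weeks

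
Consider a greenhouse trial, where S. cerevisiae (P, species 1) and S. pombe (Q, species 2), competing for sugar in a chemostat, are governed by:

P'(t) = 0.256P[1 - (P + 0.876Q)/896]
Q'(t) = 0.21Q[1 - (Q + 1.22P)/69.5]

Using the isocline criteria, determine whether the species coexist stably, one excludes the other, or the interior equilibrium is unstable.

Compare the nullcline intercepts: K1/α12 = 896/0.876 = 1020 > K2 = 69.5; K2/α21 = 69.5/1.22 = 57 < K1 = 896.
Since the inequalities point opposite ways, species 1 can invade but species 2 cannot.

species 1 excludes species 2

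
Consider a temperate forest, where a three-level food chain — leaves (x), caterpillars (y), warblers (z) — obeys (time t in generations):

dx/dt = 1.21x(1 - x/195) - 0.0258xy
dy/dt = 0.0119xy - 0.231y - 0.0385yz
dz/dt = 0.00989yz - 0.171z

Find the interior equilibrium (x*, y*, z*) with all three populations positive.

From dz/dt = 0: 0.00989y* = 0.171, so y* = 17.3.
From dx/dt = 0: 1.21(1 - x*/195) = 0.0258·17.3, giving x* = 195·(1 - 0.369) = 123.
From dy/dt = 0: 0.0119·123 - 0.231 = 0.0385z*, so z* = 1.23/0.0385 = 32.1.

x* ≈ 123, y* ≈ 17.3, z* ≈ 32.1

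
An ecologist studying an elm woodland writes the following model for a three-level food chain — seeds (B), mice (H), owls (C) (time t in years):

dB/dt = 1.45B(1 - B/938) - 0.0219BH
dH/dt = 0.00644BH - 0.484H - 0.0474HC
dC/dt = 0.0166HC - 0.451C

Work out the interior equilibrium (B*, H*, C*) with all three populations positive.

From dC/dt = 0: 0.0166H* = 0.451, so H* = 27.2.
From dB/dt = 0: 1.45(1 - B*/938) = 0.0219·27.2, giving B* = 938·(1 - 0.41) = 553.
From dH/dt = 0: 0.00644·553 - 0.484 = 0.0474C*, so C* = 3.08/0.0474 = 64.9.

B* ≈ 553, H* ≈ 27.2, C* ≈ 64.9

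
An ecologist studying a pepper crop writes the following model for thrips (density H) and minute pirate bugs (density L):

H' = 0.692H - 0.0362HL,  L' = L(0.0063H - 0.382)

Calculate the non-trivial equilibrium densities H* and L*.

Set dL/dt = 0 with L > 0: 0.0063H - 0.382 = 0, so H* = 0.382/0.0063 = 60.6.
Set dH/dt = 0 with H > 0: 0.692 - 0.0362L = 0, so L* = 0.692/0.0362 = 19.1.

H* ≈ 60.6, L* ≈ 19.1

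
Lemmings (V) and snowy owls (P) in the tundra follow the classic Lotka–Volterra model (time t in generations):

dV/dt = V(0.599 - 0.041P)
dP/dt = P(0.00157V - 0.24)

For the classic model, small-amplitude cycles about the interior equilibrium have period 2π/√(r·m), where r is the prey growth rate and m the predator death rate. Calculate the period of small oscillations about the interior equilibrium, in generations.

T ≈ 16.6 generations

Here r = 0.599 and m = 0.24, so r·m = 0.144.
ω = √0.144 = 0.379 per generation, hence T = 2π/ω ≈ 16.6 generations.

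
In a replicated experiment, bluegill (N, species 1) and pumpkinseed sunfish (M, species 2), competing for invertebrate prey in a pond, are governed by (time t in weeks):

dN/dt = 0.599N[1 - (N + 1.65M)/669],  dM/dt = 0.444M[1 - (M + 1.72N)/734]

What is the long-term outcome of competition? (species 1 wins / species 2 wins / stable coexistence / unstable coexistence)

Compare the nullcline intercepts: K1/α12 = 669/1.65 = 405 < K2 = 734; K2/α21 = 734/1.72 = 427 < K1 = 669.
Since both are reversed, neither can invade when rare; the interior point is a saddle.

unstable coexistence (outcome depends on initial conditions)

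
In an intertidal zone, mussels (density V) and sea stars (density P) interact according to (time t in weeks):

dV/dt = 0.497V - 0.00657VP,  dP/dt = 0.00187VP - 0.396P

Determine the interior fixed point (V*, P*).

Set dP/dt = 0 with P > 0: 0.00187V - 0.396 = 0, so V* = 0.396/0.00187 = 212.
Set dV/dt = 0 with V > 0: 0.497 - 0.00657P = 0, so P* = 0.497/0.00657 = 75.6.

V* ≈ 212, P* ≈ 75.6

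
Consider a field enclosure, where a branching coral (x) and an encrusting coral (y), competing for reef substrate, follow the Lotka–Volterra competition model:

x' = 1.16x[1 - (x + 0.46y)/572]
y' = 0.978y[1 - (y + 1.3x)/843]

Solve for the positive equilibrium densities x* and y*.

Setting both brackets to zero gives the nullclines x + 0.46y = 572 and 1.3x + y = 843.
Substituting y = 843 - 1.3x into the first: x(1 - 0.46·1.3) = 572 - 0.46·843.
So x* = 184/0.402 = 458, and then y* = 843 - 1.3·458 = 247.

x* ≈ 458, y* ≈ 247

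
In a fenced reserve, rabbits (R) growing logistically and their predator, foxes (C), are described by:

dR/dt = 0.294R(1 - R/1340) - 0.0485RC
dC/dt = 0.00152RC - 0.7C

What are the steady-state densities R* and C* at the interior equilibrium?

From dC/dt = 0 with C > 0: 0.00152R* = 0.7, so R* = 461.
Substitute into dR/dt = 0: 0.294(1 - 461/1340) = 0.0485C*.
The bracket is 0.656, giving C* = 0.193/0.0485 = 3.98.

R* ≈ 461, C* ≈ 3.98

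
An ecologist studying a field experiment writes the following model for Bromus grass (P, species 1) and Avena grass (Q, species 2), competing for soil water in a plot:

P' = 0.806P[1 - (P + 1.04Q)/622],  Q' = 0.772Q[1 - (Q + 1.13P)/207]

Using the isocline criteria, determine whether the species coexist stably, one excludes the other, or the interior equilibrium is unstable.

Compare the nullcline intercepts: K1/α12 = 622/1.04 = 598 > K2 = 207; K2/α21 = 207/1.13 = 183 < K1 = 622.
Since the inequalities point opposite ways, species 1 can invade but species 2 cannot.

species 1 excludes species 2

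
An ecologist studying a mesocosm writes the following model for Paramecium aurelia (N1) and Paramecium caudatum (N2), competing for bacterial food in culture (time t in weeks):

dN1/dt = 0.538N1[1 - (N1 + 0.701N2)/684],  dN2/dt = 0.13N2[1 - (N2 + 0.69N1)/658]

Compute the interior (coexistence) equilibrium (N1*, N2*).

Setting both brackets to zero gives the nullclines N1 + 0.701N2 = 684 and 0.69N1 + N2 = 658.
Substituting N2 = 658 - 0.69N1 into the first: N1(1 - 0.701·0.69) = 684 - 0.701·658.
So N1* = 223/0.516 = 431, and then N2* = 658 - 0.69·431 = 360.

N1* ≈ 431, N2* ≈ 360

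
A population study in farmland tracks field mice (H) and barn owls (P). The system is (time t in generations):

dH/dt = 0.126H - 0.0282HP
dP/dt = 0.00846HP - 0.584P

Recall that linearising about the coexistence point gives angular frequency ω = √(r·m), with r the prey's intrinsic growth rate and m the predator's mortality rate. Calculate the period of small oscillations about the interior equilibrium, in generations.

Here r = 0.126 and m = 0.584, so r·m = 0.0736.
ω = √0.0736 = 0.271 per generation, hence T = 2π/ω ≈ 23.2 generations.

T ≈ 23.2 generations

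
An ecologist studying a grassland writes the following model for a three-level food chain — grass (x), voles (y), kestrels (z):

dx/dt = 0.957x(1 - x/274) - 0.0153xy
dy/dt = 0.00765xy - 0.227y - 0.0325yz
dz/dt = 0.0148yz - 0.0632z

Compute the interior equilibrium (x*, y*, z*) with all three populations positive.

From dz/dt = 0: 0.0148y* = 0.0632, so y* = 4.27.
From dx/dt = 0: 0.957(1 - x*/274) = 0.0153·4.27, giving x* = 274·(1 - 0.0683) = 255.
From dy/dt = 0: 0.00765·255 - 0.227 = 0.0325z*, so z* = 1.73/0.0325 = 53.1.

x* ≈ 255, y* ≈ 4.27, z* ≈ 53.1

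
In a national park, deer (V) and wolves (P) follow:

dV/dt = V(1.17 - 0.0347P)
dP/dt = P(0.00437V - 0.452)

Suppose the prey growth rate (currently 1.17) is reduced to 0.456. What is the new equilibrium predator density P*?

At the interior fixed point, setting dV/dt = 0 with V > 0 fixes P* = (prey growth rate)/(VP coefficient) — independent of the other coefficients.
With the change, P* = 0.456/0.0347 = 13.1; it falls from 33.7.

P* ≈ 13.1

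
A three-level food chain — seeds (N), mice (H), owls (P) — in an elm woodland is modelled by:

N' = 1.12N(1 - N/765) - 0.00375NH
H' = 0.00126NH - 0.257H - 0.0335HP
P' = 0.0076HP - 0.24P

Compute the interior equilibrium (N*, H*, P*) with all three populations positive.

N* ≈ 684, H* ≈ 31.6, P* ≈ 18.1

From dP/dt = 0: 0.0076H* = 0.24, so H* = 31.6.
From dN/dt = 0: 1.12(1 - N*/765) = 0.00375·31.6, giving N* = 765·(1 - 0.106) = 684.
From dH/dt = 0: 0.00126·684 - 0.257 = 0.0335P*, so P* = 0.605/0.0335 = 18.1.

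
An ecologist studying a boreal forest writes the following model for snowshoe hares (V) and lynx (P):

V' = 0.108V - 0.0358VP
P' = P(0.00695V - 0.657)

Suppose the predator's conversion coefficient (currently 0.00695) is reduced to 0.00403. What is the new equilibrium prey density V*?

At the interior fixed point, setting dP/dt = 0 with P > 0 fixes V* = (predator death rate)/(VP coefficient) — independent of the other coefficients.
With the change, V* = 0.657/0.00403 = 163; it rises from 94.5.

V* ≈ 163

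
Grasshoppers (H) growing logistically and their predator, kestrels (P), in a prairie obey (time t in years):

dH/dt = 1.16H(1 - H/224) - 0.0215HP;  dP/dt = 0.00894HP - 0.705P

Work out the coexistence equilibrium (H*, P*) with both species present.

H* ≈ 78.9, P* ≈ 35

From dP/dt = 0 with P > 0: 0.00894H* = 0.705, so H* = 78.9.
Substitute into dH/dt = 0: 1.16(1 - 78.9/224) = 0.0215P*.
The bracket is 0.648, giving P* = 0.752/0.0215 = 35.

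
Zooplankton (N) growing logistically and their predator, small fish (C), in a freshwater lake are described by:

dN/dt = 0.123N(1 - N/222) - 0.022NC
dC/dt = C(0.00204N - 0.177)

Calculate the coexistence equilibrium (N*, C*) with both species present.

From dC/dt = 0 with C > 0: 0.00204N* = 0.177, so N* = 86.8.
Substitute into dN/dt = 0: 0.123(1 - 86.8/222) = 0.022C*.
The bracket is 0.609, giving C* = 0.0749/0.022 = 3.41.

N* ≈ 86.8, C* ≈ 3.41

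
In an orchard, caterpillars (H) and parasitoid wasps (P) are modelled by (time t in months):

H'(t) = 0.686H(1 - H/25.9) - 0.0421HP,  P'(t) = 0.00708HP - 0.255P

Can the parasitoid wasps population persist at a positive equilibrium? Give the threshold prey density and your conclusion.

Threshold H = 36; K < 36, so no, the predator goes extinct.

The predator equation gives dP/dt > 0 only when H > 0.255/0.00708 = 36.
Without the predator, H → K = 25.9. Since 25.9 < 36, the predator cannot invade.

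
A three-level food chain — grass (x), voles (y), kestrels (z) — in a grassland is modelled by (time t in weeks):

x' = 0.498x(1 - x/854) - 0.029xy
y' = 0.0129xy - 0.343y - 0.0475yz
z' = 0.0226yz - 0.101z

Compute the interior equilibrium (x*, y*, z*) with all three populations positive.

x* ≈ 632, y* ≈ 4.47, z* ≈ 164

From dz/dt = 0: 0.0226y* = 0.101, so y* = 4.47.
From dx/dt = 0: 0.498(1 - x*/854) = 0.029·4.47, giving x* = 854·(1 - 0.26) = 632.
From dy/dt = 0: 0.0129·632 - 0.343 = 0.0475z*, so z* = 7.81/0.0475 = 164.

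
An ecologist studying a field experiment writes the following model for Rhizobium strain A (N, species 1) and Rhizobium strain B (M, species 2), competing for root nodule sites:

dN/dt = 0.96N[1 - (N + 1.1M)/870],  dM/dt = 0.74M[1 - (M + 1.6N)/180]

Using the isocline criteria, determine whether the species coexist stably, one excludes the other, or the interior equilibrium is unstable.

species 1 excludes species 2

Compare the nullcline intercepts: K1/α12 = 870/1.1 = 791 > K2 = 180; K2/α21 = 180/1.6 = 112 < K1 = 870.
Since the inequalities point opposite ways, species 1 can invade but species 2 cannot.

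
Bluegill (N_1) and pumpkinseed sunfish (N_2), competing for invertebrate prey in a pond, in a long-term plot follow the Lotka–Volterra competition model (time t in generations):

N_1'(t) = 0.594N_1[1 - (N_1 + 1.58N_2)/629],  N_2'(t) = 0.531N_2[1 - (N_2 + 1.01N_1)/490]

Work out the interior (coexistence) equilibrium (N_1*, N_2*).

Setting both brackets to zero gives the nullclines N_1 + 1.58N_2 = 629 and 1.01N_1 + N_2 = 490.
Substituting N_2 = 490 - 1.01N_1 into the first: N_1(1 - 1.58·1.01) = 629 - 1.58·490.
So N_1* = -145/-0.596 = 244, and then N_2* = 490 - 1.01·244 = 244.

N_1* ≈ 244, N_2* ≈ 244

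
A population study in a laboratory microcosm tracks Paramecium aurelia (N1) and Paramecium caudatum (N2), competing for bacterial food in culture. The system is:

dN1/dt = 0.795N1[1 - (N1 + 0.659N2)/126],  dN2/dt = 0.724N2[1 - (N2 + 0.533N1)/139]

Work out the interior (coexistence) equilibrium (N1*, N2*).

Setting both brackets to zero gives the nullclines N1 + 0.659N2 = 126 and 0.533N1 + N2 = 139.
Substituting N2 = 139 - 0.533N1 into the first: N1(1 - 0.659·0.533) = 126 - 0.659·139.
So N1* = 34.4/0.649 = 53, and then N2* = 139 - 0.533·53 = 111.

N1* ≈ 53, N2* ≈ 111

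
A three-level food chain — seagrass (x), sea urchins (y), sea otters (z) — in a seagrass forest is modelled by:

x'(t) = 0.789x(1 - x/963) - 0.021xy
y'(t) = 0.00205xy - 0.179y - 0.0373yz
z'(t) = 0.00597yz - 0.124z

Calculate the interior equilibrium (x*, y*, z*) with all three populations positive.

x* ≈ 431, y* ≈ 20.8, z* ≈ 18.9

From dz/dt = 0: 0.00597y* = 0.124, so y* = 20.8.
From dx/dt = 0: 0.789(1 - x*/963) = 0.021·20.8, giving x* = 963·(1 - 0.553) = 431.
From dy/dt = 0: 0.00205·431 - 0.179 = 0.0373z*, so z* = 0.704/0.0373 = 18.9.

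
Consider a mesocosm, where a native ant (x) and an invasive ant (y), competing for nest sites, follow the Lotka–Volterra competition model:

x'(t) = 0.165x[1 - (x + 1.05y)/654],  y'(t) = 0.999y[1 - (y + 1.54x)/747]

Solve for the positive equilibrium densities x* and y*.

x* ≈ 211, y* ≈ 422

Setting both brackets to zero gives the nullclines x + 1.05y = 654 and 1.54x + y = 747.
Substituting y = 747 - 1.54x into the first: x(1 - 1.05·1.54) = 654 - 1.05·747.
So x* = -130/-0.617 = 211, and then y* = 747 - 1.54·211 = 422.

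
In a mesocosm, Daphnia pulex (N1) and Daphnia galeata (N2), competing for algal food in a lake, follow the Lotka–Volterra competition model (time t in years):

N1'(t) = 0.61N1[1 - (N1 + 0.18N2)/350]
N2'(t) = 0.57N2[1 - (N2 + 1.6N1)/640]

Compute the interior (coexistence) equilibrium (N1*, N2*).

Setting both brackets to zero gives the nullclines N1 + 0.18N2 = 350 and 1.6N1 + N2 = 640.
Substituting N2 = 640 - 1.6N1 into the first: N1(1 - 0.18·1.6) = 350 - 0.18·640.
So N1* = 235/0.712 = 330, and then N2* = 640 - 1.6·330 = 112.

N1* ≈ 330, N2* ≈ 112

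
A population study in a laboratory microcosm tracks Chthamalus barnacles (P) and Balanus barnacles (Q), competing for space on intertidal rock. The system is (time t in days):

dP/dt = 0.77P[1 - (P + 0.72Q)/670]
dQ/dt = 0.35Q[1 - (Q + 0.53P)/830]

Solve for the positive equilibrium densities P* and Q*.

P* ≈ 117, Q* ≈ 768

Setting both brackets to zero gives the nullclines P + 0.72Q = 670 and 0.53P + Q = 830.
Substituting Q = 830 - 0.53P into the first: P(1 - 0.72·0.53) = 670 - 0.72·830.
So P* = 72.4/0.618 = 117, and then Q* = 830 - 0.53·117 = 768.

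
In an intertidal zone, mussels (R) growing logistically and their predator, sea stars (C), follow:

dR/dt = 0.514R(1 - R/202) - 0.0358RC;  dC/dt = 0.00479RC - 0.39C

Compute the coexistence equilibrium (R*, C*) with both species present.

R* ≈ 81.4, C* ≈ 8.57

From dC/dt = 0 with C > 0: 0.00479R* = 0.39, so R* = 81.4.
Substitute into dR/dt = 0: 0.514(1 - 81.4/202) = 0.0358C*.
The bracket is 0.597, giving C* = 0.307/0.0358 = 8.57.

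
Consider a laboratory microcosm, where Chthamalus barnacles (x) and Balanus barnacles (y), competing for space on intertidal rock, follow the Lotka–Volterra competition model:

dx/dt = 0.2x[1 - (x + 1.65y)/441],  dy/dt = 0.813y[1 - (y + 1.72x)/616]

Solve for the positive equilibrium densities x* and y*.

Setting both brackets to zero gives the nullclines x + 1.65y = 441 and 1.72x + y = 616.
Substituting y = 616 - 1.72x into the first: x(1 - 1.65·1.72) = 441 - 1.65·616.
So x* = -575/-1.84 = 313, and then y* = 616 - 1.72·313 = 77.5.

x* ≈ 313, y* ≈ 77.5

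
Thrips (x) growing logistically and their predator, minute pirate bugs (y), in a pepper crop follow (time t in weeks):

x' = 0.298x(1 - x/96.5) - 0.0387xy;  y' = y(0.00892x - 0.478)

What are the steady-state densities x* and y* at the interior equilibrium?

From dy/dt = 0 with y > 0: 0.00892x* = 0.478, so x* = 53.6.
Substitute into dx/dt = 0: 0.298(1 - 53.6/96.5) = 0.0387y*.
The bracket is 0.445, giving y* = 0.133/0.0387 = 3.42.

x* ≈ 53.6, y* ≈ 3.42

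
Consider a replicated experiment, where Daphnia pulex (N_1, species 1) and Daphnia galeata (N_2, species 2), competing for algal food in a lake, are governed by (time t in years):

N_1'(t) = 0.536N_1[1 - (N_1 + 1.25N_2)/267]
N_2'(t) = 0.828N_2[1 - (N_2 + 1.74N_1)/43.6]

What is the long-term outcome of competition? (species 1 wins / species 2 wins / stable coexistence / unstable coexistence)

Compare the nullcline intercepts: K1/α12 = 267/1.25 = 214 > K2 = 43.6; K2/α21 = 43.6/1.74 = 25.1 < K1 = 267.
Since the inequalities point opposite ways, species 1 can invade but species 2 cannot.

species 1 excludes species 2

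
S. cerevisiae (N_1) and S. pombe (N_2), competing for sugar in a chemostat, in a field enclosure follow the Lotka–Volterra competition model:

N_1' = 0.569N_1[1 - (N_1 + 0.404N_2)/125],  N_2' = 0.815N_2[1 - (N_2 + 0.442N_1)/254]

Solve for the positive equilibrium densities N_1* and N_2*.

Setting both brackets to zero gives the nullclines N_1 + 0.404N_2 = 125 and 0.442N_1 + N_2 = 254.
Substituting N_2 = 254 - 0.442N_1 into the first: N_1(1 - 0.404·0.442) = 125 - 0.404·254.
So N_1* = 22.4/0.821 = 27.2, and then N_2* = 254 - 0.442·27.2 = 242.

N_1* ≈ 27.2, N_2* ≈ 242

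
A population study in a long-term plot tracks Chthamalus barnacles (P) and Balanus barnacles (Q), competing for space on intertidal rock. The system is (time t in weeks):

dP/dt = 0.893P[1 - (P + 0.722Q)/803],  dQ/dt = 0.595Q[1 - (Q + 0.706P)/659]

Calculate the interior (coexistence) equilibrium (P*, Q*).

Setting both brackets to zero gives the nullclines P + 0.722Q = 803 and 0.706P + Q = 659.
Substituting Q = 659 - 0.706P into the first: P(1 - 0.722·0.706) = 803 - 0.722·659.
So P* = 327/0.49 = 667, and then Q* = 659 - 0.706·667 = 188.

P* ≈ 667, Q* ≈ 188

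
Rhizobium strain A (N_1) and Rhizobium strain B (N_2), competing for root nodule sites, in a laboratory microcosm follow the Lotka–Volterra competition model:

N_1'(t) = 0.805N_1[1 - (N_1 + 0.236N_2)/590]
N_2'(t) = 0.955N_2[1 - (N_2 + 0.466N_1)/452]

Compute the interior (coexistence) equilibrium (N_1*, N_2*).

Setting both brackets to zero gives the nullclines N_1 + 0.236N_2 = 590 and 0.466N_1 + N_2 = 452.
Substituting N_2 = 452 - 0.466N_1 into the first: N_1(1 - 0.236·0.466) = 590 - 0.236·452.
So N_1* = 483/0.89 = 543, and then N_2* = 452 - 0.466·543 = 199.

N_1* ≈ 543, N_2* ≈ 199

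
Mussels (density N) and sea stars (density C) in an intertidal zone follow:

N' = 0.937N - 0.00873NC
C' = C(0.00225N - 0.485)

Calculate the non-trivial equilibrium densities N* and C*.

Set dC/dt = 0 with C > 0: 0.00225N - 0.485 = 0, so N* = 0.485/0.00225 = 216.
Set dN/dt = 0 with N > 0: 0.937 - 0.00873C = 0, so C* = 0.937/0.00873 = 107.

N* ≈ 216, C* ≈ 107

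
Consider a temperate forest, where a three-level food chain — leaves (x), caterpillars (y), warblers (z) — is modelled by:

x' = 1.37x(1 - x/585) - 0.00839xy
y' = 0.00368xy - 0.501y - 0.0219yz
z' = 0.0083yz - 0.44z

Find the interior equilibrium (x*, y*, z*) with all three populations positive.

From dz/dt = 0: 0.0083y* = 0.44, so y* = 53.
From dx/dt = 0: 1.37(1 - x*/585) = 0.00839·53, giving x* = 585·(1 - 0.325) = 395.
From dy/dt = 0: 0.00368·395 - 0.501 = 0.0219z*, so z* = 0.953/0.0219 = 43.5.

x* ≈ 395, y* ≈ 53, z* ≈ 43.5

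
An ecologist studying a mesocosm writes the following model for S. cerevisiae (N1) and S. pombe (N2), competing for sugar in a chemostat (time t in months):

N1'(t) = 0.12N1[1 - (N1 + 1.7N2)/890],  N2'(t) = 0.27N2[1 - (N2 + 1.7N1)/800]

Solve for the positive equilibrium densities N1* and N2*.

Setting both brackets to zero gives the nullclines N1 + 1.7N2 = 890 and 1.7N1 + N2 = 800.
Substituting N2 = 800 - 1.7N1 into the first: N1(1 - 1.7·1.7) = 890 - 1.7·800.
So N1* = -470/-1.89 = 249, and then N2* = 800 - 1.7·249 = 377.

N1* ≈ 249, N2* ≈ 377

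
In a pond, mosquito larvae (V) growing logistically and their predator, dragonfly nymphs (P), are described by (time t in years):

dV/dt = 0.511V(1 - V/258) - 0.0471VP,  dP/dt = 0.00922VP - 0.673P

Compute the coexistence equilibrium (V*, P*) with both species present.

V* ≈ 73, P* ≈ 7.78

From dP/dt = 0 with P > 0: 0.00922V* = 0.673, so V* = 73.
Substitute into dV/dt = 0: 0.511(1 - 73/258) = 0.0471P*.
The bracket is 0.717, giving P* = 0.366/0.0471 = 7.78.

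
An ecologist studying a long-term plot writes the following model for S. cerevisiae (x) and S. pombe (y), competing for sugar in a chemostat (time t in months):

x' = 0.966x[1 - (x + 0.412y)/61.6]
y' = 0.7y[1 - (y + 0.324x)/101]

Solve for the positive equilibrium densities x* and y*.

Setting both brackets to zero gives the nullclines x + 0.412y = 61.6 and 0.324x + y = 101.
Substituting y = 101 - 0.324x into the first: x(1 - 0.412·0.324) = 61.6 - 0.412·101.
So x* = 20/0.867 = 23.1, and then y* = 101 - 0.324·23.1 = 93.5.

x* ≈ 23.1, y* ≈ 93.5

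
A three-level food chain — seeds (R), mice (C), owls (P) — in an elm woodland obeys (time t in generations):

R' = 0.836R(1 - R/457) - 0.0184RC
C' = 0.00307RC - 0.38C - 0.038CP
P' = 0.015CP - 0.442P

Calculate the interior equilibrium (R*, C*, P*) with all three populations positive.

From dP/dt = 0: 0.015C* = 0.442, so C* = 29.5.
From dR/dt = 0: 0.836(1 - R*/457) = 0.0184·29.5, giving R* = 457·(1 - 0.649) = 161.
From dC/dt = 0: 0.00307·161 - 0.38 = 0.038P*, so P* = 0.113/0.038 = 2.98.

R* ≈ 161, C* ≈ 29.5, P* ≈ 2.98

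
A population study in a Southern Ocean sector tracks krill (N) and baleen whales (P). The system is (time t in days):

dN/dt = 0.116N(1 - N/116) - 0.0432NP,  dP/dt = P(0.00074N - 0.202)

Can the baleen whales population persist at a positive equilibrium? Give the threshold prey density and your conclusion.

Threshold N = 273; K < 273, so no, the predator goes extinct.

The predator equation gives dP/dt > 0 only when N > 0.202/0.00074 = 273.
Without the predator, N → K = 116. Since 116 < 273, the predator cannot invade.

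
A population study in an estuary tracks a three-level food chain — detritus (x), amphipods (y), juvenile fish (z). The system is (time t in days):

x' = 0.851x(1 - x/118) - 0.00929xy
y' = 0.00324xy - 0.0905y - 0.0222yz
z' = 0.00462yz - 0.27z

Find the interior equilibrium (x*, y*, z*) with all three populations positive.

From dz/dt = 0: 0.00462y* = 0.27, so y* = 58.4.
From dx/dt = 0: 0.851(1 - x*/118) = 0.00929·58.4, giving x* = 118·(1 - 0.638) = 42.7.
From dy/dt = 0: 0.00324·42.7 - 0.0905 = 0.0222z*, so z* = 0.0479/0.0222 = 2.16.

x* ≈ 42.7, y* ≈ 58.4, z* ≈ 2.16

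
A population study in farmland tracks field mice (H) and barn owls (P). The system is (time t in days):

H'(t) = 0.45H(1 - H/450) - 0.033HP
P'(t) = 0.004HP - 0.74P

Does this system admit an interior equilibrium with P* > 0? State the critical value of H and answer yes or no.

Threshold H = 185; K > 185, so yes, the predator persists.

The predator equation gives dP/dt > 0 only when H > 0.74/0.004 = 185.
Without the predator, H → K = 450. Since 450 > 185, the predator can invade and persist.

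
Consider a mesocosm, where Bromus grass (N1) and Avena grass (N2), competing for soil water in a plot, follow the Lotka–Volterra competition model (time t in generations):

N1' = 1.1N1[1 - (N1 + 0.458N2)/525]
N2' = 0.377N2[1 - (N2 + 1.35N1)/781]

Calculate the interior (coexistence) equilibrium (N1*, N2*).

Setting both brackets to zero gives the nullclines N1 + 0.458N2 = 525 and 1.35N1 + N2 = 781.
Substituting N2 = 781 - 1.35N1 into the first: N1(1 - 0.458·1.35) = 525 - 0.458·781.
So N1* = 167/0.382 = 438, and then N2* = 781 - 1.35·438 = 189.

N1* ≈ 438, N2* ≈ 189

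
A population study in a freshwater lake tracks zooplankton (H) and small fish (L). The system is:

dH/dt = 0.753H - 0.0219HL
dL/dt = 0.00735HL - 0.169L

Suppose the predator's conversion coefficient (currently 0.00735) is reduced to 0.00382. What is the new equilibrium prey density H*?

At the interior fixed point, setting dL/dt = 0 with L > 0 fixes H* = (predator death rate)/(HL coefficient) — independent of the other coefficients.
With the change, H* = 0.169/0.00382 = 44.2; it rises from 23.

H* ≈ 44.2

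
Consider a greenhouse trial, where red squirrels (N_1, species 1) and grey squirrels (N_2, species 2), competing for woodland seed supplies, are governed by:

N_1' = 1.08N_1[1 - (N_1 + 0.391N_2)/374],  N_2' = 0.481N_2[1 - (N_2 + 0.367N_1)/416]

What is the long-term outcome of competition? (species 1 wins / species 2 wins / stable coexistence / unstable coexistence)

Compare the nullcline intercepts: K1/α12 = 374/0.391 = 957 > K2 = 416; K2/α21 = 416/0.367 = 1130 > K1 = 374.
Since both inequalities hold, each species can invade when rare, so the interior equilibrium is stable.

stable coexistence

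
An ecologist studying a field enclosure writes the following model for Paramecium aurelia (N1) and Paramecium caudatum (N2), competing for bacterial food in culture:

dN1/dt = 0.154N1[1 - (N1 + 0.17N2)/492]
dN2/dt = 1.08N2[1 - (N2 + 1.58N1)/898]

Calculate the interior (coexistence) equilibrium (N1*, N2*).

N1* ≈ 464, N2* ≈ 165

Setting both brackets to zero gives the nullclines N1 + 0.17N2 = 492 and 1.58N1 + N2 = 898.
Substituting N2 = 898 - 1.58N1 into the first: N1(1 - 0.17·1.58) = 492 - 0.17·898.
So N1* = 339/0.731 = 464, and then N2* = 898 - 1.58·464 = 165.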